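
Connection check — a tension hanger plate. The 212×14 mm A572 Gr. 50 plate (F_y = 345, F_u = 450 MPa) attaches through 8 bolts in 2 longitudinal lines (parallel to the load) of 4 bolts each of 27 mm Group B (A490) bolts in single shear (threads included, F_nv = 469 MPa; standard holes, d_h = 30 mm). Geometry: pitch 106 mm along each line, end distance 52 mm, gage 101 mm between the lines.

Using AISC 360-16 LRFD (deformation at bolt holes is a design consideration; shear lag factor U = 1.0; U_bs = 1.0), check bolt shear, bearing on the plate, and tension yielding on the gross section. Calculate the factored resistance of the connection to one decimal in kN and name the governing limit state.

921.6 kN (gross-section yield governs)

Bolt shear: A_b = π(27)²/4 = 572.56 mm². φR_n = 0.75 × 469 × 572.56 × 8 × 1 = 1611.2 kN.
Bearing (14 mm plate, F_u = 450 MPa): end bolts L_c = 52 − 30/2 = 37, R_n = min(1.2×37×14×450, 2.4×27×14×450) = 279.72 kN/bolt; interior L_c = 106 − 30 = 76, R_n = 408.24 kN/bolt. φR_n = 0.75 × (2×279.72 + 6×408.24) = 2256.7 kN.
Tension yield (gross): A_g = 212×14 = 2968 mm². φR_n = 0.90 × 345 × 2968 = 921.6 kN.
Governing: min(1611.2, 2256.7, 921.6) = 921.6 kN → gross-section yield.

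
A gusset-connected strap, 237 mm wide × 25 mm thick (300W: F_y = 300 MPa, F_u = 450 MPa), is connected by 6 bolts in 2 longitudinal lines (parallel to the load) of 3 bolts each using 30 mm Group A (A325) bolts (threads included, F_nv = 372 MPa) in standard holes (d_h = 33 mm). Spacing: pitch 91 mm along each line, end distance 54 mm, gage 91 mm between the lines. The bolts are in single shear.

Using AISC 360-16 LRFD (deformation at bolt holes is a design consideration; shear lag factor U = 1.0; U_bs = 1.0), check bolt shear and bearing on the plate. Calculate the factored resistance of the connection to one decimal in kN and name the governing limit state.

1183.3 kN (bolt shear governs)

Bolt shear: A_b = π(30)²/4 = 706.86 mm². φR_n = 0.75 × 372 × 706.86 × 6 × 1 = 1183.3 kN.
Bearing (25 mm plate, F_u = 450 MPa): end bolts L_c = 54 − 33/2 = 37.5, R_n = min(1.2×37.5×25×450, 2.4×30×25×450) = 506.25 kN/bolt; interior L_c = 91 − 33 = 58, R_n = 783 kN/bolt. φR_n = 0.75 × (2×506.25 + 4×783) = 3108.4 kN.
Governing: min(1183.3, 3108.4) = 1183.3 kN → bolt shear.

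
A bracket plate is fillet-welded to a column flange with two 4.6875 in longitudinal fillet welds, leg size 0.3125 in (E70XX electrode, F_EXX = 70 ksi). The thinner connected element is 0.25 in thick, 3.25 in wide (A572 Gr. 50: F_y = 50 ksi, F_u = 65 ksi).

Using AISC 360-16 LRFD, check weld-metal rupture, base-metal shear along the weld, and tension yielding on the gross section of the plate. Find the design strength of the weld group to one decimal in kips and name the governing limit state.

Weld metal: throat = 0.707×0.3125 = 0.22094 in, L = 2×4.6875 = 9.375 in. φR_n = 0.75 × 0.6 × 70 × 0.22094 × 9.375 = 65.2 kips.
Base metal shear (0.25 in plate): yield φR_n = 1.0×0.6×50×0.25×9.375 = 70.3 kips; rupture φR_n = 0.75×0.6×65×0.25×9.375 = 68.6 kips; take 68.6 kips (rupture).
Tension yield (gross): A_g = 3.25×0.25 = 0.8125 in². φR_n = 0.90 × 50 × 0.8125 = 36.6 kips.
Governing: min(65.2, 68.6, 36.6) = 36.6 kips → gross-section yield.

36.6 kips (gross-section yield governs)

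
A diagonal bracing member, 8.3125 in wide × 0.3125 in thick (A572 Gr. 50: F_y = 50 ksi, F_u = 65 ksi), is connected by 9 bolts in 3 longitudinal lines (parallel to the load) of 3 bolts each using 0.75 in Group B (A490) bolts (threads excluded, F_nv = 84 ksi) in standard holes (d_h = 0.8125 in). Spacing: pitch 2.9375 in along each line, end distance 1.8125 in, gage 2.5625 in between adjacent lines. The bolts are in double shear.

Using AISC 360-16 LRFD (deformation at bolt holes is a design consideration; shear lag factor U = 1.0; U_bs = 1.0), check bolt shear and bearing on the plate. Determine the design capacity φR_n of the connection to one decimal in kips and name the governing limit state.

241.7 kips (bearing governs)

Bolt shear: A_b = π(0.75)²/4 = 0.44179 in². φR_n = 0.75 × 84 × 0.44179 × 9 × 2 = 501.0 kips.
Bearing (0.3125 in plate, F_u = 65 ksi): end bolts L_c = 1.8125 − 0.8125/2 = 1.40625, R_n = min(1.2×1.40625×0.3125×65, 2.4×0.75×0.3125×65) = 34.277 kips/bolt; interior L_c = 2.9375 − 0.8125 = 2.125, R_n = 36.563 kips/bolt. φR_n = 0.75 × (3×34.277 + 6×36.563) = 241.7 kips.
Governing: min(501.0, 241.7) = 241.7 kips → bearing.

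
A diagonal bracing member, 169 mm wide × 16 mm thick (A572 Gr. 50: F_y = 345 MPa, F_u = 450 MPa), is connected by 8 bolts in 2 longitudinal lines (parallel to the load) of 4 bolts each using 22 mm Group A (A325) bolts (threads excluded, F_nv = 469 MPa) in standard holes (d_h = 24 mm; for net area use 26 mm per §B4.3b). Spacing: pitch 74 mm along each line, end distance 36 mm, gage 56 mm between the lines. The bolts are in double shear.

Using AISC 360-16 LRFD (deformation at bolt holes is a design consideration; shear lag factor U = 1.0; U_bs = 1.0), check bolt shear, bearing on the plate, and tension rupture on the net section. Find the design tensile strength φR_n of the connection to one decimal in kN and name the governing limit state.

Bolt shear: A_b = π(22)²/4 = 380.13 mm². φR_n = 0.75 × 469 × 380.13 × 8 × 2 = 2139.4 kN.
Bearing (16 mm plate, F_u = 450 MPa): end bolts L_c = 36 − 24/2 = 24, R_n = min(1.2×24×16×450, 2.4×22×16×450) = 207.36 kN/bolt; interior L_c = 74 − 24 = 50, R_n = 380.16 kN/bolt. φR_n = 0.75 × (2×207.36 + 6×380.16) = 2021.8 kN.
Tension rupture (net): A_n = (169 − 2×26)×16 = 1872 mm² (U = 1.0, A_e = A_n). φR_n = 0.75 × 450 × 1872 = 631.8 kN.
Governing: min(2139.4, 2021.8, 631.8) = 631.8 kN → net-section rupture.

631.8 kN (net-section rupture governs)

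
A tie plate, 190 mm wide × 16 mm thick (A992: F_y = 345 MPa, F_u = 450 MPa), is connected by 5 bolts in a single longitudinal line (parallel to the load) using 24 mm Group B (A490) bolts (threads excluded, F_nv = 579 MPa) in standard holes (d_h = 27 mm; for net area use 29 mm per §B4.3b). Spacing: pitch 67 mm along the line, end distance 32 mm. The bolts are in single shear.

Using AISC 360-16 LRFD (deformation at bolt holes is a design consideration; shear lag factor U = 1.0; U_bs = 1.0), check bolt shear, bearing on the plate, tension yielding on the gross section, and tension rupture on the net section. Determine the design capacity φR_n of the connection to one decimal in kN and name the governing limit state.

Bolt shear: A_b = π(24)²/4 = 452.39 mm². φR_n = 0.75 × 579 × 452.39 × 5 × 1 = 982.3 kN.
Bearing (16 mm plate, F_u = 450 MPa): end bolts L_c = 32 − 27/2 = 18.5, R_n = min(1.2×18.5×16×450, 2.4×24×16×450) = 159.84 kN/bolt; interior L_c = 67 − 27 = 40, R_n = 345.6 kN/bolt. φR_n = 0.75 × (1×159.84 + 4×345.6) = 1156.7 kN.
Tension yield (gross): A_g = 190×16 = 3040 mm². φR_n = 0.90 × 345 × 3040 = 943.9 kN.
Tension rupture (net): A_n = (190 − 1×29)×16 = 2576 mm² (U = 1.0, A_e = A_n). φR_n = 0.75 × 450 × 2576 = 869.4 kN.
Governing: min(982.3, 1156.7, 943.9, 869.4) = 869.4 kN → net-section rupture.

869.4 kN (net-section rupture governs)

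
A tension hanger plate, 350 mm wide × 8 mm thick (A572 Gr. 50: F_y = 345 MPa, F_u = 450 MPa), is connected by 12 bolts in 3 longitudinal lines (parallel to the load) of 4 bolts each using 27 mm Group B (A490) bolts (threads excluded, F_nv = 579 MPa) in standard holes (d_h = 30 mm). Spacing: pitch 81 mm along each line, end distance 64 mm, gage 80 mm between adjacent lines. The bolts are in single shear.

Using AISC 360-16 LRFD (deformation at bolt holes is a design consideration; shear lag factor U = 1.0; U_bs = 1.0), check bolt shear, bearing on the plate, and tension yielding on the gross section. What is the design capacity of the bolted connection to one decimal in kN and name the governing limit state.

Bolt shear: A_b = π(27)²/4 = 572.56 mm². φR_n = 0.75 × 579 × 572.56 × 12 × 1 = 2983.6 kN.
Bearing (8 mm plate, F_u = 450 MPa): end bolts L_c = 64 − 30/2 = 49, R_n = min(1.2×49×8×450, 2.4×27×8×450) = 211.68 kN/bolt; interior L_c = 81 − 30 = 51, R_n = 220.32 kN/bolt. φR_n = 0.75 × (3×211.68 + 9×220.32) = 1963.4 kN.
Tension yield (gross): A_g = 350×8 = 2800 mm². φR_n = 0.90 × 345 × 2800 = 869.4 kN.
Governing: min(2983.6, 1963.4, 869.4) = 869.4 kN → gross-section yield.

869.4 kN (gross-section yield governs)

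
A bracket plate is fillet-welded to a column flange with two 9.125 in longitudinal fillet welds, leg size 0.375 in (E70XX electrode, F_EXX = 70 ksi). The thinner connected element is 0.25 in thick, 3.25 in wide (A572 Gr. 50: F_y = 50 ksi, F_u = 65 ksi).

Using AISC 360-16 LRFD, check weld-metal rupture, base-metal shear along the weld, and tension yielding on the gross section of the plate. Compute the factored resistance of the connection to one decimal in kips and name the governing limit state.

36.6 kips (gross-section yield governs)

Weld metal: throat = 0.707×0.375 = 0.26513 in, L = 2×9.125 = 18.25 in. φR_n = 0.75 × 0.6 × 70 × 0.26513 × 18.25 = 152.4 kips.
Base metal shear (0.25 in plate): yield φR_n = 1.0×0.6×50×0.25×18.25 = 136.9 kips; rupture φR_n = 0.75×0.6×65×0.25×18.25 = 133.5 kips; take 133.5 kips (rupture).
Tension yield (gross): A_g = 3.25×0.25 = 0.8125 in². φR_n = 0.90 × 50 × 0.8125 = 36.6 kips.
Governing: min(152.4, 133.5, 36.6) = 36.6 kips → gross-section yield.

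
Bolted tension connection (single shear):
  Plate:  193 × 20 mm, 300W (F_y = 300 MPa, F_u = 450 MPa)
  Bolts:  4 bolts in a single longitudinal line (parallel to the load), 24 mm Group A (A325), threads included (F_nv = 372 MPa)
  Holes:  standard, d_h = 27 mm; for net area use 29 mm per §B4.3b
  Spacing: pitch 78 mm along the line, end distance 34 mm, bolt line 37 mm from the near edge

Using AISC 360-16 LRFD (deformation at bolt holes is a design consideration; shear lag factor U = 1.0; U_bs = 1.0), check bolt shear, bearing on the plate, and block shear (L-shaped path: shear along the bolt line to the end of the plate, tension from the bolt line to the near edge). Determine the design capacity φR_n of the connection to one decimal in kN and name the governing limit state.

504.9 kN (bolt shear governs)

Bolt shear: A_b = π(24)²/4 = 452.39 mm². φR_n = 0.75 × 372 × 452.39 × 4 × 1 = 504.9 kN.
Bearing (20 mm plate, F_u = 450 MPa): end bolts L_c = 34 − 27/2 = 20.5, R_n = min(1.2×20.5×20×450, 2.4×24×20×450) = 221.4 kN/bolt; interior L_c = 78 − 27 = 51, R_n = 518.4 kN/bolt. φR_n = 0.75 × (1×221.4 + 3×518.4) = 1332.5 kN.
Block shear: shear path 1×[34+3×78] = 1×268 mm, A_gv = 5360, A_nv = 1×(268 − 3.5×29)×20 = 3330 mm²; tension to near edge: (37 − 0.5×29)×20 = 450 mm². R_n = min(0.6×450×3330, 0.6×300×5360) + 1.0×450×450 = min(899.1, 964.8) + 202.5 = 1101.6 kN. φR_n = 0.75 × 1101.6 = 826.2 kN.
Governing: min(504.9, 1332.5, 826.2) = 504.9 kN → bolt shear.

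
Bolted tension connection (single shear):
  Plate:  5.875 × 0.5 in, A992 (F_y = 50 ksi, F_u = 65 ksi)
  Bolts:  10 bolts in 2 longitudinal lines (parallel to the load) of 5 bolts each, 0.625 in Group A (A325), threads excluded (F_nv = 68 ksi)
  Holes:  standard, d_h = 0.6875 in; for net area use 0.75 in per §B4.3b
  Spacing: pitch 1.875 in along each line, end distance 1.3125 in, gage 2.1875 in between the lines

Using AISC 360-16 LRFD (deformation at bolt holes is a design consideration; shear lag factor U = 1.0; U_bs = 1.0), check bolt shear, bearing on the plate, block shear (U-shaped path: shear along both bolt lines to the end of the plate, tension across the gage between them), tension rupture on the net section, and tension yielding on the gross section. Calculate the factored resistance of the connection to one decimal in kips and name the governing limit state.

Bolt shear: A_b = π(0.625)²/4 = 0.3068 in². φR_n = 0.75 × 68 × 0.3068 × 10 × 1 = 156.5 kips.
Bearing (0.5 in plate, F_u = 65 ksi): end bolts L_c = 1.3125 − 0.6875/2 = 0.96875, R_n = min(1.2×0.96875×0.5×65, 2.4×0.625×0.5×65) = 37.781 kips/bolt; interior L_c = 1.875 − 0.6875 = 1.1875, R_n = 46.313 kips/bolt. φR_n = 0.75 × (2×37.781 + 8×46.313) = 334.5 kips.
Block shear: shear path 2×[1.3125+4×1.875] = 2×8.8125 in, A_gv = 8.8125, A_nv = 2×(8.8125 − 4.5×0.75)×0.5 = 5.4375 in²; tension across gage: (2.1875 − 1×0.75)×0.5 = 0.71875 in². R_n = min(0.6×65×5.4375, 0.6×50×8.8125) + 1.0×65×0.71875 = min(212.06, 264.38) + 46.719 = 258.78 kips. φR_n = 0.75 × 258.78 = 194.1 kips.
Tension rupture (net): A_n = (5.875 − 2×0.75)×0.5 = 2.1875 in² (U = 1.0, A_e = A_n). φR_n = 0.75 × 65 × 2.1875 = 106.6 kips.
Tension yield (gross): A_g = 5.875×0.5 = 2.9375 in². φR_n = 0.90 × 50 × 2.9375 = 132.2 kips.
Governing: min(156.5, 334.5, 194.1, 106.6, 132.2) = 106.6 kips → net-section rupture.

106.6 kips (net-section rupture governs)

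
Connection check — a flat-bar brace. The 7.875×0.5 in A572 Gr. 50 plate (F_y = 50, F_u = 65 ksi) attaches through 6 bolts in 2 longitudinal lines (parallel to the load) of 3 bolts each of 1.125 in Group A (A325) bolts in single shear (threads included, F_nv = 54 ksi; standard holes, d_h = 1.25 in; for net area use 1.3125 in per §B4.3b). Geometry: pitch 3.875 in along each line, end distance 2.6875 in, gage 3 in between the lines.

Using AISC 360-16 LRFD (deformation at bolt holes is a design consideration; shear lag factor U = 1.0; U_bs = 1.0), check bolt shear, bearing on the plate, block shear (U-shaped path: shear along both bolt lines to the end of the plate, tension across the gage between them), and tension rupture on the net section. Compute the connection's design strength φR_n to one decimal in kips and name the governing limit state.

Bolt shear: A_b = π(1.125)²/4 = 0.99402 in². φR_n = 0.75 × 54 × 0.99402 × 6 × 1 = 241.5 kips.
Bearing (0.5 in plate, F_u = 65 ksi): end bolts L_c = 2.6875 − 1.25/2 = 2.0625, R_n = min(1.2×2.0625×0.5×65, 2.4×1.125×0.5×65) = 80.438 kips/bolt; interior L_c = 3.875 − 1.25 = 2.625, R_n = 87.75 kips/bolt. φR_n = 0.75 × (2×80.438 + 4×87.75) = 383.9 kips.
Block shear: shear path 2×[2.6875+2×3.875] = 2×10.4375 in, A_gv = 10.438, A_nv = 2×(10.4375 − 2.5×1.3125)×0.5 = 7.1563 in²; tension across gage: (3 − 1×1.3125)×0.5 = 0.84375 in². R_n = min(0.6×65×7.1563, 0.6×50×10.438) + 1.0×65×0.84375 = min(279.1, 313.14) + 54.844 = 333.94 kips. φR_n = 0.75 × 333.94 = 250.5 kips.
Tension rupture (net): A_n = (7.875 − 2×1.3125)×0.5 = 2.625 in² (U = 1.0, A_e = A_n). φR_n = 0.75 × 65 × 2.625 = 128.0 kips.
Governing: min(241.5, 383.9, 250.5, 128.0) = 128.0 kips → net-section rupture.

128.0 kips (net-section rupture governs)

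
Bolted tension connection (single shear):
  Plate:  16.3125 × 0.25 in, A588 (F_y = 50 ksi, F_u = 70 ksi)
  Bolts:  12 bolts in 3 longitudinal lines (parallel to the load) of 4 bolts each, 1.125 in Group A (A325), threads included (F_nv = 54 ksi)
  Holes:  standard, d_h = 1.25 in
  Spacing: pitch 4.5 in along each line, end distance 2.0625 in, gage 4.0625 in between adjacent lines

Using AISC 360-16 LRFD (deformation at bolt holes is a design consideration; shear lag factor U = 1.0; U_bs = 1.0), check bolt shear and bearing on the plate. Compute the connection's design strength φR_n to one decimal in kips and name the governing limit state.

386.9 kips (bearing governs)

Bolt shear: A_b = π(1.125)²/4 = 0.99402 in². φR_n = 0.75 × 54 × 0.99402 × 12 × 1 = 483.1 kips.
Bearing (0.25 in plate, F_u = 70 ksi): end bolts L_c = 2.0625 − 1.25/2 = 1.4375, R_n = min(1.2×1.4375×0.25×70, 2.4×1.125×0.25×70) = 30.188 kips/bolt; interior L_c = 4.5 − 1.25 = 3.25, R_n = 47.25 kips/bolt. φR_n = 0.75 × (3×30.188 + 9×47.25) = 386.9 kips.
Governing: min(483.1, 386.9) = 386.9 kips → bearing.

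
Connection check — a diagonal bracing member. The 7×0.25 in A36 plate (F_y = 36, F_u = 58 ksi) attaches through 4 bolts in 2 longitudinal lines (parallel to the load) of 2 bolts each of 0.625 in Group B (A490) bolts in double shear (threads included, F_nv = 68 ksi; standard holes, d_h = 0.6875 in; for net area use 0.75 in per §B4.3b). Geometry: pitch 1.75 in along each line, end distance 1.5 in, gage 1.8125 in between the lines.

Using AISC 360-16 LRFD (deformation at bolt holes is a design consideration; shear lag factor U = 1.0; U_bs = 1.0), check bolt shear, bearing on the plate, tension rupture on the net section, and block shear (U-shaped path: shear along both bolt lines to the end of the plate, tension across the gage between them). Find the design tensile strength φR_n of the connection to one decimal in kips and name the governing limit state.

Bolt shear: A_b = π(0.625)²/4 = 0.3068 in². φR_n = 0.75 × 68 × 0.3068 × 4 × 2 = 125.2 kips.
Bearing (0.25 in plate, F_u = 58 ksi): end bolts L_c = 1.5 − 0.6875/2 = 1.15625, R_n = min(1.2×1.15625×0.25×58, 2.4×0.625×0.25×58) = 20.119 kips/bolt; interior L_c = 1.75 − 0.6875 = 1.0625, R_n = 18.488 kips/bolt. φR_n = 0.75 × (2×20.119 + 2×18.488) = 57.9 kips.
Tension rupture (net): A_n = (7 − 2×0.75)×0.25 = 1.375 in² (U = 1.0, A_e = A_n). φR_n = 0.75 × 58 × 1.375 = 59.8 kips.
Block shear: shear path 2×[1.5+1×1.75] = 2×3.25 in, A_gv = 1.625, A_nv = 2×(3.25 − 1.5×0.75)×0.25 = 1.0625 in²; tension across gage: (1.8125 − 1×0.75)×0.25 = 0.26563 in². R_n = min(0.6×58×1.0625, 0.6×36×1.625) + 1.0×58×0.26563 = min(36.975, 35.1) + 15.407 = 50.507 kips. φR_n = 0.75 × 50.507 = 37.9 kips.
Governing: min(125.2, 57.9, 59.8, 37.9) = 37.9 kips → block shear.

37.9 kips (block shear governs)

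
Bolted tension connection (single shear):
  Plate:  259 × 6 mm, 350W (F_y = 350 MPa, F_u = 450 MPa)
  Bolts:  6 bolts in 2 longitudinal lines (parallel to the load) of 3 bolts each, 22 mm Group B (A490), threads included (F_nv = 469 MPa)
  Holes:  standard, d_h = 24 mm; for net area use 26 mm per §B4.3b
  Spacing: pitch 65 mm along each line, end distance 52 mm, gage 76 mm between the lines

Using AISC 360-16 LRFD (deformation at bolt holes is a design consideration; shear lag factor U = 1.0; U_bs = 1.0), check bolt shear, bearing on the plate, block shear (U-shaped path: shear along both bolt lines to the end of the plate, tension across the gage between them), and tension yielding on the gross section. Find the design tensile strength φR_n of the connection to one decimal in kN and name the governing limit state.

385.6 kN (block shear governs)

Bolt shear: A_b = π(22)²/4 = 380.13 mm². φR_n = 0.75 × 469 × 380.13 × 6 × 1 = 802.3 kN.
Bearing (6 mm plate, F_u = 450 MPa): end bolts L_c = 52 − 24/2 = 40, R_n = min(1.2×40×6×450, 2.4×22×6×450) = 129.6 kN/bolt; interior L_c = 65 − 24 = 41, R_n = 132.84 kN/bolt. φR_n = 0.75 × (2×129.6 + 4×132.84) = 592.9 kN.
Block shear: shear path 2×[52+2×65] = 2×182 mm, A_gv = 2184, A_nv = 2×(182 − 2.5×26)×6 = 1404 mm²; tension across gage: (76 − 1×26)×6 = 300 mm². R_n = min(0.6×450×1404, 0.6×350×2184) + 1.0×450×300 = min(379.08, 458.64) + 135 = 514.08 kN. φR_n = 0.75 × 514.08 = 385.6 kN.
Tension yield (gross): A_g = 259×6 = 1554 mm². φR_n = 0.90 × 350 × 1554 = 489.5 kN.
Governing: min(802.3, 592.9, 385.6, 489.5) = 385.6 kN → block shear.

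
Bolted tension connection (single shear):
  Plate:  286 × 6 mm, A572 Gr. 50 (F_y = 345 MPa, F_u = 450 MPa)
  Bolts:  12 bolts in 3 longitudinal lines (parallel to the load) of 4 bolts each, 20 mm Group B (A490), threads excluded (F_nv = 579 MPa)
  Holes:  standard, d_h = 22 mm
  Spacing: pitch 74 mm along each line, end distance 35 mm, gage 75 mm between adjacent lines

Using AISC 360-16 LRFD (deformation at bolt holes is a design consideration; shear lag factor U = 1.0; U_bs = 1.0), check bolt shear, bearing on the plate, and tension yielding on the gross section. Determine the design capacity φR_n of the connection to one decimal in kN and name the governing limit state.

Bolt shear: A_b = π(20)²/4 = 314.16 mm². φR_n = 0.75 × 579 × 314.16 × 12 × 1 = 1637.1 kN.
Bearing (6 mm plate, F_u = 450 MPa): end bolts L_c = 35 − 22/2 = 24, R_n = min(1.2×24×6×450, 2.4×20×6×450) = 77.76 kN/bolt; interior L_c = 74 − 22 = 52, R_n = 129.6 kN/bolt. φR_n = 0.75 × (3×77.76 + 9×129.6) = 1049.8 kN.
Tension yield (gross): A_g = 286×6 = 1716 mm². φR_n = 0.90 × 345 × 1716 = 532.8 kN.
Governing: min(1637.1, 1049.8, 532.8) = 532.8 kN → gross-section yield.

532.8 kN (gross-section yield governs)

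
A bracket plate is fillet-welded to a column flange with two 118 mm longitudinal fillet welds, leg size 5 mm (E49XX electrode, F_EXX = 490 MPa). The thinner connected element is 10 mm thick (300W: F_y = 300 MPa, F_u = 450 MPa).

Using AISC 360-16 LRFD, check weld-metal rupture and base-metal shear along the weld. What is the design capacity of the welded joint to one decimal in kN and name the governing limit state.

184.0 kN (weld metal governs)

Weld metal: throat = 0.707×5 = 3.535 mm, L = 2×118 = 236 mm. φR_n = 0.75 × 0.6 × 490 × 3.535 × 236 = 184.0 kN.
Base metal shear (10 mm plate): yield φR_n = 1.0×0.6×300×10×236 = 424.8 kN; rupture φR_n = 0.75×0.6×450×10×236 = 477.9 kN; take 424.8 kN (yield).
Governing: min(184.0, 424.8) = 184.0 kN → weld metal.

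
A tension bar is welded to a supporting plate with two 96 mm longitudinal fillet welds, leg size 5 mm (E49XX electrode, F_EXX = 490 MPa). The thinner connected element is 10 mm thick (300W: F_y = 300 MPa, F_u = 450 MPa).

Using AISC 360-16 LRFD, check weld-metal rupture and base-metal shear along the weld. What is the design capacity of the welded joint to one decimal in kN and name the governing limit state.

Weld metal: throat = 0.707×5 = 3.535 mm, L = 2×96 = 192 mm. φR_n = 0.75 × 0.6 × 490 × 3.535 × 192 = 149.7 kN.
Base metal shear (10 mm plate): yield φR_n = 1.0×0.6×300×10×192 = 345.6 kN; rupture φR_n = 0.75×0.6×450×10×192 = 388.8 kN; take 345.6 kN (yield).
Governing: min(149.7, 345.6) = 149.7 kN → weld metal.

149.7 kN (weld metal governs)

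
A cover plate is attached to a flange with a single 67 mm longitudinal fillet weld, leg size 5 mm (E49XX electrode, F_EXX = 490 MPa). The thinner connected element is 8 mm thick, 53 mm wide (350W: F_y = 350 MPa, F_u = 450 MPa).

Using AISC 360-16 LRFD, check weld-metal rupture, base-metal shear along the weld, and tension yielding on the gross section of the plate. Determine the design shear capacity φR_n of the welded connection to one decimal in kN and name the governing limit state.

52.2 kN (weld metal governs)

Weld metal: throat = 0.707×5 = 3.535 mm, L = 67 mm. φR_n = 0.75 × 0.6 × 490 × 3.535 × 67 = 52.2 kN.
Base metal shear (8 mm plate): yield φR_n = 1.0×0.6×350×8×67 = 112.6 kN; rupture φR_n = 0.75×0.6×450×8×67 = 108.5 kN; take 108.5 kN (rupture).
Tension yield (gross): A_g = 53×8 = 424 mm². φR_n = 0.90 × 350 × 424 = 133.6 kN.
Governing: min(52.2, 108.5, 133.6) = 52.2 kN → weld metal.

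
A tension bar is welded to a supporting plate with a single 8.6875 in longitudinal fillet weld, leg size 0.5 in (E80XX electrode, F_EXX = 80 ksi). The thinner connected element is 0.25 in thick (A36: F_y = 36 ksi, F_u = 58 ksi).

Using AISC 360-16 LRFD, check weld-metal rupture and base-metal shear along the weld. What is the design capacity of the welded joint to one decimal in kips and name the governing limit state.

Weld metal: throat = 0.707×0.5 = 0.3535 in, L = 8.6875 in. φR_n = 0.75 × 0.6 × 80 × 0.3535 × 8.6875 = 110.6 kips.
Base metal shear (0.25 in plate): yield φR_n = 1.0×0.6×36×0.25×8.6875 = 46.9 kips; rupture φR_n = 0.75×0.6×58×0.25×8.6875 = 56.7 kips; take 46.9 kips (yield).
Governing: min(110.6, 46.9) = 46.9 kips → base-metal shear.

46.9 kips (base-metal shear governs)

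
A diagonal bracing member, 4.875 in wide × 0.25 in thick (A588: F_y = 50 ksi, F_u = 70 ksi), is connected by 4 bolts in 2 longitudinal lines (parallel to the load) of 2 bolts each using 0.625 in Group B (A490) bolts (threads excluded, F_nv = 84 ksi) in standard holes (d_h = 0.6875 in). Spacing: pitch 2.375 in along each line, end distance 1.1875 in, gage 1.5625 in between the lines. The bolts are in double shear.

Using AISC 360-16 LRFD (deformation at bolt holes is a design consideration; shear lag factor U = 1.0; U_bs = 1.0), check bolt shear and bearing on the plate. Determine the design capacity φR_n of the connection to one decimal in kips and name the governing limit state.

Bolt shear: A_b = π(0.625)²/4 = 0.3068 in². φR_n = 0.75 × 84 × 0.3068 × 4 × 2 = 154.6 kips.
Bearing (0.25 in plate, F_u = 70 ksi): end bolts L_c = 1.1875 − 0.6875/2 = 0.84375, R_n = min(1.2×0.84375×0.25×70, 2.4×0.625×0.25×70) = 17.719 kips/bolt; interior L_c = 2.375 − 0.6875 = 1.6875, R_n = 26.25 kips/bolt. φR_n = 0.75 × (2×17.719 + 2×26.25) = 66.0 kips.
Governing: min(154.6, 66.0) = 66.0 kips → bearing.

66.0 kips (bearing governs)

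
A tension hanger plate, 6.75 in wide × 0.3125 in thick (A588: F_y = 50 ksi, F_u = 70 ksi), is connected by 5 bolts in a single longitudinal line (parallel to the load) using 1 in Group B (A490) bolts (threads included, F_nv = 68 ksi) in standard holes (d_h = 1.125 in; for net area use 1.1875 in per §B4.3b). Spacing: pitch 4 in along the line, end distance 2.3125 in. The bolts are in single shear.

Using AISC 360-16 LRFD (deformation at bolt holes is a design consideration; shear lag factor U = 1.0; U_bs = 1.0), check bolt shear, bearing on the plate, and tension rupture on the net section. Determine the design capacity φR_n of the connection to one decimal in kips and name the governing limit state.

Bolt shear: A_b = π(1)²/4 = 0.7854 in². φR_n = 0.75 × 68 × 0.7854 × 5 × 1 = 200.3 kips.
Bearing (0.3125 in plate, F_u = 70 ksi): end bolts L_c = 2.3125 − 1.125/2 = 1.75, R_n = min(1.2×1.75×0.3125×70, 2.4×1×0.3125×70) = 45.938 kips/bolt; interior L_c = 4 − 1.125 = 2.875, R_n = 52.5 kips/bolt. φR_n = 0.75 × (1×45.938 + 4×52.5) = 192.0 kips.
Tension rupture (net): A_n = (6.75 − 1×1.1875)×0.3125 = 1.7383 in² (U = 1.0, A_e = A_n). φR_n = 0.75 × 70 × 1.7383 = 91.3 kips.
Governing: min(200.3, 192.0, 91.3) = 91.3 kips → net-section rupture.

91.3 kips (net-section rupture governs)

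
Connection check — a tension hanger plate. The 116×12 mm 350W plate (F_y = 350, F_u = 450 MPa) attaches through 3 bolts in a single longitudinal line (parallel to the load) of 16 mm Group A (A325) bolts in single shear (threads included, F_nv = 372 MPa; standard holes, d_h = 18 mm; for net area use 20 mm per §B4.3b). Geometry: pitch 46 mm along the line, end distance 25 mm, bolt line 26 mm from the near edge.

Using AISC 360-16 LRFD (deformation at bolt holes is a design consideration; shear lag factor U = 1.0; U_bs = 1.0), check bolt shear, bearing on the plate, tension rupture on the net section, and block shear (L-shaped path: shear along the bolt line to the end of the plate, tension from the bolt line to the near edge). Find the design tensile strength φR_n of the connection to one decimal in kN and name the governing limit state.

Bolt shear: A_b = π(16)²/4 = 201.06 mm². φR_n = 0.75 × 372 × 201.06 × 3 × 1 = 168.3 kN.
Bearing (12 mm plate, F_u = 450 MPa): end bolts L_c = 25 − 18/2 = 16, R_n = min(1.2×16×12×450, 2.4×16×12×450) = 103.68 kN/bolt; interior L_c = 46 − 18 = 28, R_n = 181.44 kN/bolt. φR_n = 0.75 × (1×103.68 + 2×181.44) = 349.9 kN.
Tension rupture (net): A_n = (116 − 1×20)×12 = 1152 mm² (U = 1.0, A_e = A_n). φR_n = 0.75 × 450 × 1152 = 388.8 kN.
Block shear: shear path 1×[25+2×46] = 1×117 mm, A_gv = 1404, A_nv = 1×(117 − 2.5×20)×12 = 804 mm²; tension to near edge: (26 − 0.5×20)×12 = 192 mm². R_n = min(0.6×450×804, 0.6×350×1404) + 1.0×450×192 = min(217.08, 294.84) + 86.4 = 303.48 kN. φR_n = 0.75 × 303.48 = 227.6 kN.
Governing: min(168.3, 349.9, 388.8, 227.6) = 168.3 kN → bolt shear.

168.3 kN (bolt shear governs)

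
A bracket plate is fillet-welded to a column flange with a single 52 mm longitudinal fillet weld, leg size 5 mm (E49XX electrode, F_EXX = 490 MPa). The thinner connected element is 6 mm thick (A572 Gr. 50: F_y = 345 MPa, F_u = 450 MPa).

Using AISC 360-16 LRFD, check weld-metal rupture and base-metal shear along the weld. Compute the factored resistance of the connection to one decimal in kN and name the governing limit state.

Weld metal: throat = 0.707×5 = 3.535 mm, L = 52 mm. φR_n = 0.75 × 0.6 × 490 × 3.535 × 52 = 40.5 kN.
Base metal shear (6 mm plate): yield φR_n = 1.0×0.6×345×6×52 = 64.6 kN; rupture φR_n = 0.75×0.6×450×6×52 = 63.2 kN; take 63.2 kN (rupture).
Governing: min(40.5, 63.2) = 40.5 kN → weld metal.

40.5 kN (weld metal governs)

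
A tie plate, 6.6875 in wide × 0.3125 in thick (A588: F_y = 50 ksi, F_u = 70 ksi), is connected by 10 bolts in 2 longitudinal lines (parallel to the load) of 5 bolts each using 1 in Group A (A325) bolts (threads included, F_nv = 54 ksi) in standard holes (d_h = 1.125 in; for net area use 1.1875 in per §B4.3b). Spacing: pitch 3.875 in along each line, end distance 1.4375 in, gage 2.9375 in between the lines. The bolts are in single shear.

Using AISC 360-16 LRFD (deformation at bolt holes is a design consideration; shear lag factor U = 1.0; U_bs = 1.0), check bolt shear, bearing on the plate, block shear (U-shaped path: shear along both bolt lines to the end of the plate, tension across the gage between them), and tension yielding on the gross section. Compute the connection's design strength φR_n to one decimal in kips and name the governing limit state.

Bolt shear: A_b = π(1)²/4 = 0.7854 in². φR_n = 0.75 × 54 × 0.7854 × 10 × 1 = 318.1 kips.
Bearing (0.3125 in plate, F_u = 70 ksi): end bolts L_c = 1.4375 − 1.125/2 = 0.875, R_n = min(1.2×0.875×0.3125×70, 2.4×1×0.3125×70) = 22.969 kips/bolt; interior L_c = 3.875 − 1.125 = 2.75, R_n = 52.5 kips/bolt. φR_n = 0.75 × (2×22.969 + 8×52.5) = 349.5 kips.
Block shear: shear path 2×[1.4375+4×3.875] = 2×16.9375 in, A_gv = 10.586, A_nv = 2×(16.9375 − 4.5×1.1875)×0.3125 = 7.2461 in²; tension across gage: (2.9375 − 1×1.1875)×0.3125 = 0.54688 in². R_n = min(0.6×70×7.2461, 0.6×50×10.586) + 1.0×70×0.54688 = min(304.34, 317.58) + 38.282 = 342.62 kips. φR_n = 0.75 × 342.62 = 257.0 kips.
Tension yield (gross): A_g = 6.6875×0.3125 = 2.0898 in². φR_n = 0.90 × 50 × 2.0898 = 94.0 kips.
Governing: min(318.1, 349.5, 257.0, 94.0) = 94.0 kips → gross-section yield.

94.0 kips (gross-section yield governs)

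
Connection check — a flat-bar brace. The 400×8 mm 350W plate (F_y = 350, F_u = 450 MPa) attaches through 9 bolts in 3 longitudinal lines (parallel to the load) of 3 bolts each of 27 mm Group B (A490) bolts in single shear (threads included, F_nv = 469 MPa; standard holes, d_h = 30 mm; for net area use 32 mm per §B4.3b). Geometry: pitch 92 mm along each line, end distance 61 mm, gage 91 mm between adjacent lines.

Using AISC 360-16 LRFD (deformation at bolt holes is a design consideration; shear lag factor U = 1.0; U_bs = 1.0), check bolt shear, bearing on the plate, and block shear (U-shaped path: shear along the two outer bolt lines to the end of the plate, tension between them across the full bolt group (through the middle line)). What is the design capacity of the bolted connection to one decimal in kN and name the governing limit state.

Bolt shear: A_b = π(27)²/4 = 572.56 mm². φR_n = 0.75 × 469 × 572.56 × 9 × 1 = 1812.6 kN.
Bearing (8 mm plate, F_u = 450 MPa): end bolts L_c = 61 − 30/2 = 46, R_n = min(1.2×46×8×450, 2.4×27×8×450) = 198.72 kN/bolt; interior L_c = 92 − 30 = 62, R_n = 233.28 kN/bolt. φR_n = 0.75 × (3×198.72 + 6×233.28) = 1496.9 kN.
Block shear: shear path 2×[61+2×92] = 2×245 mm, A_gv = 3920, A_nv = 2×(245 − 2.5×32)×8 = 2640 mm²; tension across gage: (182 − 2×32)×8 = 944 mm². R_n = min(0.6×450×2640, 0.6×350×3920) + 1.0×450×944 = min(712.8, 823.2) + 424.8 = 1137.6 kN. φR_n = 0.75 × 1137.6 = 853.2 kN.
Governing: min(1812.6, 1496.9, 853.2) = 853.2 kN → block shear.

853.2 kN (block shear governs)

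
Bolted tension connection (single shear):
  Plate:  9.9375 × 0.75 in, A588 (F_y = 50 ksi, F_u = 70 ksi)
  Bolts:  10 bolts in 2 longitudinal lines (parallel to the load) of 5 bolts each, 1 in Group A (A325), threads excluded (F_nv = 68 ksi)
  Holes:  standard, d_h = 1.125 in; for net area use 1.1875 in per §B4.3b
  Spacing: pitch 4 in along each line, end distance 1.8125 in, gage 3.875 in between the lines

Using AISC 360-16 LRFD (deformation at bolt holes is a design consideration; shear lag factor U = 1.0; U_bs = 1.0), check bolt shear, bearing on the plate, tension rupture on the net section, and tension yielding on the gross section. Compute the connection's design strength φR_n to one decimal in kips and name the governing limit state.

Bolt shear: A_b = π(1)²/4 = 0.7854 in². φR_n = 0.75 × 68 × 0.7854 × 10 × 1 = 400.6 kips.
Bearing (0.75 in plate, F_u = 70 ksi): end bolts L_c = 1.8125 − 1.125/2 = 1.25, R_n = min(1.2×1.25×0.75×70, 2.4×1×0.75×70) = 78.75 kips/bolt; interior L_c = 4 − 1.125 = 2.875, R_n = 126 kips/bolt. φR_n = 0.75 × (2×78.75 + 8×126) = 874.1 kips.
Tension rupture (net): A_n = (9.9375 − 2×1.1875)×0.75 = 5.6719 in² (U = 1.0, A_e = A_n). φR_n = 0.75 × 70 × 5.6719 = 297.8 kips.
Tension yield (gross): A_g = 9.9375×0.75 = 7.4531 in². φR_n = 0.90 × 50 × 7.4531 = 335.4 kips.
Governing: min(400.6, 874.1, 297.8, 335.4) = 297.8 kips → net-section rupture.

297.8 kips (net-section rupture governs)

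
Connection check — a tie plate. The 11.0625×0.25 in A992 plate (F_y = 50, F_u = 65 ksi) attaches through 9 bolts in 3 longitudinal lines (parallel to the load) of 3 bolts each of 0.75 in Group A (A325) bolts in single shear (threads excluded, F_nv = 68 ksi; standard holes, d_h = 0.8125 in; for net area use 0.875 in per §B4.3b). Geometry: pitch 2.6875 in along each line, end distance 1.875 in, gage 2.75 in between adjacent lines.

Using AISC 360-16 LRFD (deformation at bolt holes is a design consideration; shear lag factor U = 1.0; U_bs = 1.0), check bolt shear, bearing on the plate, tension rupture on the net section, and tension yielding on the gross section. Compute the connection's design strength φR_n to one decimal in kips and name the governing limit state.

102.8 kips (net-section rupture governs)

Bolt shear: A_b = π(0.75)²/4 = 0.44179 in². φR_n = 0.75 × 68 × 0.44179 × 9 × 1 = 202.8 kips.
Bearing (0.25 in plate, F_u = 65 ksi): end bolts L_c = 1.875 − 0.8125/2 = 1.46875, R_n = min(1.2×1.46875×0.25×65, 2.4×0.75×0.25×65) = 28.641 kips/bolt; interior L_c = 2.6875 − 0.8125 = 1.875, R_n = 29.25 kips/bolt. φR_n = 0.75 × (3×28.641 + 6×29.25) = 196.1 kips.
Tension rupture (net): A_n = (11.0625 − 3×0.875)×0.25 = 2.1094 in² (U = 1.0, A_e = A_n). φR_n = 0.75 × 65 × 2.1094 = 102.8 kips.
Tension yield (gross): A_g = 11.0625×0.25 = 2.7656 in². φR_n = 0.90 × 50 × 2.7656 = 124.5 kips.
Governing: min(202.8, 196.1, 102.8, 124.5) = 102.8 kips → net-section rupture.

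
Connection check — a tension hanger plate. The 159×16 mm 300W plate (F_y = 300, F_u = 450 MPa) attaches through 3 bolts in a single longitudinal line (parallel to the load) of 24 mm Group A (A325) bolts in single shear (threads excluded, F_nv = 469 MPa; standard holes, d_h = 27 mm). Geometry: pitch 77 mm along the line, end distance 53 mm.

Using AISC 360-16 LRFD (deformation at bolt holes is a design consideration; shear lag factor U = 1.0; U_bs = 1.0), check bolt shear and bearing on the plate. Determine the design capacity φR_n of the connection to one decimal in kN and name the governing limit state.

477.4 kN (bolt shear governs)

Bolt shear: A_b = π(24)²/4 = 452.39 mm². φR_n = 0.75 × 469 × 452.39 × 3 × 1 = 477.4 kN.
Bearing (16 mm plate, F_u = 450 MPa): end bolts L_c = 53 − 27/2 = 39.5, R_n = min(1.2×39.5×16×450, 2.4×24×16×450) = 341.28 kN/bolt; interior L_c = 77 − 27 = 50, R_n = 414.72 kN/bolt. φR_n = 0.75 × (1×341.28 + 2×414.72) = 878.0 kN.
Governing: min(477.4, 878.0) = 477.4 kN → bolt shear.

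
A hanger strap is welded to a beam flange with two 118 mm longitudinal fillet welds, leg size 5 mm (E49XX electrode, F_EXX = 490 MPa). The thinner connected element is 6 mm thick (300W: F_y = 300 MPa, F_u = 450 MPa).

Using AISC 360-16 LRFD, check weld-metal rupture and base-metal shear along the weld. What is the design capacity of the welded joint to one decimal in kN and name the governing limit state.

Weld metal: throat = 0.707×5 = 3.535 mm, L = 2×118 = 236 mm. φR_n = 0.75 × 0.6 × 490 × 3.535 × 236 = 184.0 kN.
Base metal shear (6 mm plate): yield φR_n = 1.0×0.6×300×6×236 = 254.9 kN; rupture φR_n = 0.75×0.6×450×6×236 = 286.7 kN; take 254.9 kN (yield).
Governing: min(184.0, 254.9) = 184.0 kN → weld metal.

184.0 kN (weld metal governs)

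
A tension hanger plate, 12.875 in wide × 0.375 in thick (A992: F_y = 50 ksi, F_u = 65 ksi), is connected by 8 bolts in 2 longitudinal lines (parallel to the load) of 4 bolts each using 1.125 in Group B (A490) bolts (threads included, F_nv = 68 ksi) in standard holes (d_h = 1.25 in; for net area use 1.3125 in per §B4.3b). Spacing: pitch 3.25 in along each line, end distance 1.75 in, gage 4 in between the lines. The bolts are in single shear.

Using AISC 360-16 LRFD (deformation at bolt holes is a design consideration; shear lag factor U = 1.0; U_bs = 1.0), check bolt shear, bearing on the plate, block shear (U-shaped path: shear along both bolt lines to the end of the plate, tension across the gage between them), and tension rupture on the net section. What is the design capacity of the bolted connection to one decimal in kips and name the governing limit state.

Bolt shear: A_b = π(1.125)²/4 = 0.99402 in². φR_n = 0.75 × 68 × 0.99402 × 8 × 1 = 405.6 kips.
Bearing (0.375 in plate, F_u = 65 ksi): end bolts L_c = 1.75 − 1.25/2 = 1.125, R_n = min(1.2×1.125×0.375×65, 2.4×1.125×0.375×65) = 32.906 kips/bolt; interior L_c = 3.25 − 1.25 = 2, R_n = 58.5 kips/bolt. φR_n = 0.75 × (2×32.906 + 6×58.5) = 312.6 kips.
Block shear: shear path 2×[1.75+3×3.25] = 2×11.5 in, A_gv = 8.625, A_nv = 2×(11.5 − 3.5×1.3125)×0.375 = 5.1797 in²; tension across gage: (4 − 1×1.3125)×0.375 = 1.0078 in². R_n = min(0.6×65×5.1797, 0.6×50×8.625) + 1.0×65×1.0078 = min(202.01, 258.75) + 65.507 = 267.52 kips. φR_n = 0.75 × 267.52 = 200.6 kips.
Tension rupture (net): A_n = (12.875 − 2×1.3125)×0.375 = 3.8438 in² (U = 1.0, A_e = A_n). φR_n = 0.75 × 65 × 3.8438 = 187.4 kips.
Governing: min(405.6, 312.6, 200.6, 187.4) = 187.4 kips → net-section rupture.

187.4 kips (net-section rupture governs)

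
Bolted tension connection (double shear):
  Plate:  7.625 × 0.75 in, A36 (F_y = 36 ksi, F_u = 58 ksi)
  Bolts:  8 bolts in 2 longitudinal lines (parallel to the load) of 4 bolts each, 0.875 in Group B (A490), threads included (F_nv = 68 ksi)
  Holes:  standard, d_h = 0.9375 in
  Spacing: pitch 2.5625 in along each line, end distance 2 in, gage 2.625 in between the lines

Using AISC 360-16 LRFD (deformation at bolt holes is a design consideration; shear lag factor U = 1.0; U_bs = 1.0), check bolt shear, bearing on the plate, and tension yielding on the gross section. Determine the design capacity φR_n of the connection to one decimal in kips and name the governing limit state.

185.3 kips (gross-section yield governs)

Bolt shear: A_b = π(0.875)²/4 = 0.60132 in². φR_n = 0.75 × 68 × 0.60132 × 8 × 2 = 490.7 kips.
Bearing (0.75 in plate, F_u = 58 ksi): end bolts L_c = 2 − 0.9375/2 = 1.53125, R_n = min(1.2×1.53125×0.75×58, 2.4×0.875×0.75×58) = 79.931 kips/bolt; interior L_c = 2.5625 − 0.9375 = 1.625, R_n = 84.825 kips/bolt. φR_n = 0.75 × (2×79.931 + 6×84.825) = 501.6 kips.
Tension yield (gross): A_g = 7.625×0.75 = 5.7188 in². φR_n = 0.90 × 36 × 5.7188 = 185.3 kips.
Governing: min(490.7, 501.6, 185.3) = 185.3 kips → gross-section yield.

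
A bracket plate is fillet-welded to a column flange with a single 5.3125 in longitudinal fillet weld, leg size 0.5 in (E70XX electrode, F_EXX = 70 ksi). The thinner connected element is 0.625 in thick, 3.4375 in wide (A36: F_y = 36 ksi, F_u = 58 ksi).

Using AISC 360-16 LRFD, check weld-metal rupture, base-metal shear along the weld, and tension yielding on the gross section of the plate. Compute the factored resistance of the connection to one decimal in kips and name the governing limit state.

59.2 kips (weld metal governs)

Weld metal: throat = 0.707×0.5 = 0.3535 in, L = 5.3125 in. φR_n = 0.75 × 0.6 × 70 × 0.3535 × 5.3125 = 59.2 kips.
Base metal shear (0.625 in plate): yield φR_n = 1.0×0.6×36×0.625×5.3125 = 71.7 kips; rupture φR_n = 0.75×0.6×58×0.625×5.3125 = 86.7 kips; take 71.7 kips (yield).
Tension yield (gross): A_g = 3.4375×0.625 = 2.1484 in². φR_n = 0.90 × 36 × 2.1484 = 69.6 kips.
Governing: min(59.2, 71.7, 69.6) = 59.2 kips → weld metal.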